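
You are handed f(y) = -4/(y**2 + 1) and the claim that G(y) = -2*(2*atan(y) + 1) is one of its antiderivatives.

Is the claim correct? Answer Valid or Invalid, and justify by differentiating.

d/dy[G] = -4/(y**2 + 1)
This equals f(y) exactly, so the claim holds.

Valid. The derivative of G reproduces f.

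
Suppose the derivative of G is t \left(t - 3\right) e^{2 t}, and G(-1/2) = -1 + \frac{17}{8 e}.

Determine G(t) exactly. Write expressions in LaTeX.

G(t) = \frac{t^{2} e^{2 t}}{2} - 2 t e^{2 t} + e^{2 t} - 1

G'(t) has the shape u'v + uv' for u = \frac{t^{2}}{2} - 2 t + 1 and v = e^{2 t} — it is the derivative of the product u*v.
A general antiderivative is \frac{\left(t^{2} - 4 t + 2\right) e^{2 t}}{2} + C.
The condition gives C = -1 + \frac{17}{8 e} - (\frac{17}{8 e}) = -1.
So G(t) = \frac{t^{2} e^{2 t}}{2} - 2 t e^{2 t} + e^{2 t} - 1.
Check: d/dt[\frac{t^{2} e^{2 t}}{2} - 2 t e^{2 t} + e^{2 t} - 1] = t^{2} e^{2 t} - 3 t e^{2 t}, which equals G'(t).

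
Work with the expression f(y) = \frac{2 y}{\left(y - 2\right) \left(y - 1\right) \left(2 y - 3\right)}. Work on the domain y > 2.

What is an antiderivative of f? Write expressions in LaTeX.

Factor the denominator (\left(y - 2\right) \left(y - 1\right) \left(2 y - 3\right)) and decompose: f = - \frac{12}{2 y - 3} + \frac{2}{y - 1} + \frac{4}{y - 2}; each piece integrates to a log, atan, or power term.
Check: d/dy[4 \log{\left(y - 2 \right)} - 6 \log{\left(y - \frac{3}{2} \right)} + 2 \log{\left(y - 1 \right)}] = \frac{2 y}{2 y^{3} - 9 y^{2} + 13 y - 6}, which equals f(y).

An antiderivative is F(y) = 4 \log{\left(y - 2 \right)} - 6 \log{\left(y - \frac{3}{2} \right)} + 2 \log{\left(y - 1 \right)}.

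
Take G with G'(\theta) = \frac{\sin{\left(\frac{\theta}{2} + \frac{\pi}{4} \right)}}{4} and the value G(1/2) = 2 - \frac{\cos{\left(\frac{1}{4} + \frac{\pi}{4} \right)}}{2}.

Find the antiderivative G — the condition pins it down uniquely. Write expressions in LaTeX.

Check a candidate G(\theta) by differentiating: d/d\theta[G] must match the given G'(\theta).
A general antiderivative is - \frac{\cos{\left(\frac{\theta}{2} + \frac{\pi}{4} \right)}}{2} + C.
The condition gives C = 2 - \frac{\cos{\left(\frac{1}{4} + \frac{\pi}{4} \right)}}{2} - (- \frac{\cos{\left(\frac{1}{4} + \frac{\pi}{4} \right)}}{2}) = 2.
So G(\theta) = 2 - \frac{\cos{\left(\frac{\theta}{2} + \frac{\pi}{4} \right)}}{2}.
Check: d/d\theta[2 - \frac{\cos{\left(\frac{\theta}{2} + \frac{\pi}{4} \right)}}{2}] = \frac{\sin{\left(\frac{\theta}{2} + \frac{\pi}{4} \right)}}{4} = G'(\theta).

G(\theta) = 2 - \frac{\cos{\left(\frac{\theta}{2} + \frac{\pi}{4} \right)}}{2}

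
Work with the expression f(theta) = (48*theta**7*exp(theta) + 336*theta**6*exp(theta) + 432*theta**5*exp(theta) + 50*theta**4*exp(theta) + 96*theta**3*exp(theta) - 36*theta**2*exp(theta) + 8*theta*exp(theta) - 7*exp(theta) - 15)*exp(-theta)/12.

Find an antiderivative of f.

An antiderivative is F(theta) = ((-6*theta**4 - 12*theta**3 - 4*theta - 3)*(-2*theta**4 - 12*theta**3 - 2*theta + 5)*exp(theta) + 30)*exp(-theta)/24.

Whatever form F(theta) takes, F'(theta) = f(theta) is non-negotiable.
Check: d/dtheta[((-6*theta**4 - 12*theta**3 - 4*theta - 3)*(-2*theta**4 - 12*theta**3 - 2*theta + 5)*exp(theta) + 30)*exp(-theta)/24] = (48*theta**7*exp(theta) + 336*theta**6*exp(theta) + 432*theta**5*exp(theta) + 50*theta**4*exp(theta) + 96*theta**3*exp(theta) - 36*theta**2*exp(theta) + 8*theta*exp(theta) - 7*exp(theta) - 15)*exp(-theta)/12 = f(theta).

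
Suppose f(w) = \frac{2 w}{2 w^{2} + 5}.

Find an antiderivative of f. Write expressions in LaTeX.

An antiderivative is F(w) = \frac{\log{\left(2 w^{2} + 5 \right)}}{2}.

f matches the chain-rule pattern g'(h)*h' with inner function h(w) = 2 w^{2} + 5; substituting u = h(w) collapses the integral.
Check: d/dw[\frac{\log{\left(2 w^{2} + 5 \right)}}{2}] = \frac{2 w}{2 w^{2} + 5} = f(w).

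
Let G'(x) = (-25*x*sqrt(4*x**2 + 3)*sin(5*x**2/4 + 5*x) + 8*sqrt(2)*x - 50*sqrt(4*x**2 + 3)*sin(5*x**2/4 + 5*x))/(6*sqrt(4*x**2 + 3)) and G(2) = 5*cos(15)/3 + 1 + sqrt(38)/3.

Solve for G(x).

Recover the given G'(x) by differentiating a candidate G(x); any mismatch rules it out.
A general antiderivative is 2*sqrt(2*x**2 + 3/2)/3 + 5*cos(5*x**2/4 + 5*x)/3 + C.
The condition gives C = 5*cos(15)/3 + 1 + sqrt(38)/3 - (5*cos(15)/3 + sqrt(38)/3) = 1.
So G(x) = (sqrt(2)*sqrt(4*x**2 + 3) + 5*cos(5*x**2/4 + 5*x) + 3)/3.
Check: d/dx[(sqrt(2)*sqrt(4*x**2 + 3) + 5*cos(5*x**2/4 + 5*x) + 3)/3] = (-25*x*sqrt(4*x**2 + 3)*sin(5*x**2/4 + 5*x) + 8*sqrt(2)*x - 50*sqrt(4*x**2 + 3)*sin(5*x**2/4 + 5*x))/(6*sqrt(4*x**2 + 3)) = G'(x).

G(x) = (sqrt(2)*sqrt(4*x**2 + 3) + 5*cos(5*x**2/4 + 5*x) + 3)/3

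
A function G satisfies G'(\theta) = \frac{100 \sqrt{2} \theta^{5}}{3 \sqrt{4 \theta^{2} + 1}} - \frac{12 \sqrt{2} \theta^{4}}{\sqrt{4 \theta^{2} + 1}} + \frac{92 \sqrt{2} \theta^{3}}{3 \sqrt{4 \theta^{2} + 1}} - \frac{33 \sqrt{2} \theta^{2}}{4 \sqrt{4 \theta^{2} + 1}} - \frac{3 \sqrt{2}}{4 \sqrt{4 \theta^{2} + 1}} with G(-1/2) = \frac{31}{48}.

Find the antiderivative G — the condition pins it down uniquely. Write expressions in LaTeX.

G'(\theta) has the shape u'v + uv' for u = - 2 \sqrt{2 \theta^{2} + \frac{1}{2}} and v = - \frac{5 \theta^{4}}{3} + \frac{3 \theta^{3}}{4} - 2 \theta^{2} + \frac{3 \theta}{4} + 1 — it is the derivative of the product u*v.
A general antiderivative is - 2 \sqrt{2 \theta^{2} + \frac{1}{2}} \left(- \frac{5 \theta^{4}}{3} + \frac{3 \theta^{3}}{4} - 2 \theta^{2} + \frac{3 \theta}{4} + 1\right) + C.
The condition gives C = \frac{31}{48} - (\frac{7}{48}) = \frac{1}{2}.
So G(\theta) = \frac{10 \theta^{4} \sqrt{2 \theta^{2} + \frac{1}{2}}}{3} - \frac{3 \theta^{3} \sqrt{2 \theta^{2} + \frac{1}{2}}}{2} + 4 \theta^{2} \sqrt{2 \theta^{2} + \frac{1}{2}} - \frac{3 \theta \sqrt{2 \theta^{2} + \frac{1}{2}}}{2} - 2 \sqrt{2 \theta^{2} + \frac{1}{2}} + \frac{1}{2}.
Check: d/d\theta[\frac{10 \theta^{4} \sqrt{2 \theta^{2} + \frac{1}{2}}}{3} - \frac{3 \theta^{3} \sqrt{2 \theta^{2} + \frac{1}{2}}}{2} + 4 \theta^{2} \sqrt{2 \theta^{2} + \frac{1}{2}} - \frac{3 \theta \sqrt{2 \theta^{2} + \frac{1}{2}}}{2} - 2 \sqrt{2 \theta^{2} + \frac{1}{2}} + \frac{1}{2}] = \frac{\sqrt{2} \left(400 \theta^{5} - 144 \theta^{4} + 368 \theta^{3} - 99 \theta^{2} - 9\right)}{12 \sqrt{4 \theta^{2} + 1}}, which equals G'(\theta).

G(\theta) = \frac{10 \theta^{4} \sqrt{2 \theta^{2} + \frac{1}{2}}}{3} - \frac{3 \theta^{3} \sqrt{2 \theta^{2} + \frac{1}{2}}}{2} + 4 \theta^{2} \sqrt{2 \theta^{2} + \frac{1}{2}} - \frac{3 \theta \sqrt{2 \theta^{2} + \frac{1}{2}}}{2} - 2 \sqrt{2 \theta^{2} + \frac{1}{2}} + \frac{1}{2}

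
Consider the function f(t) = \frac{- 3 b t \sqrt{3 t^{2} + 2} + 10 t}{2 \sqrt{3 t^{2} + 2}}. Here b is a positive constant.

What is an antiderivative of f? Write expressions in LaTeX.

An antiderivative is F(t) = \frac{- 9 b t^{2} + 20 \sqrt{3 t^{2} + 2}}{12}.

Recover f(t) by differentiating a candidate F(t); any mismatch rules it out.
Check: d/dt[\frac{- 9 b t^{2} + 20 \sqrt{3 t^{2} + 2}}{12}] = \frac{- 3 b t \sqrt{3 t^{2} + 2} + 10 t}{2 \sqrt{3 t^{2} + 2}} = f(t).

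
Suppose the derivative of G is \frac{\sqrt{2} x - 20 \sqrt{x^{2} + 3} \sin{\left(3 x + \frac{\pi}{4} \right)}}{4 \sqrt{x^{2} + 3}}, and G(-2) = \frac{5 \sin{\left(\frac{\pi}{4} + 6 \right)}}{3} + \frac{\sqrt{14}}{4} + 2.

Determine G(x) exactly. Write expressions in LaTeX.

A first test for any G(x): its x-derivative must equal the given G'(x).
A general antiderivative is \frac{\sqrt{2 x^{2} + 6}}{4} + \frac{5 \cos{\left(3 x + \frac{\pi}{4} \right)}}{3} + C.
The condition gives C = \frac{5 \sin{\left(\frac{\pi}{4} + 6 \right)}}{3} + \frac{\sqrt{14}}{4} + 2 - (\frac{5 \sin{\left(\frac{\pi}{4} + 6 \right)}}{3} + \frac{\sqrt{14}}{4}) = 2.
So G(x) = \frac{3 \sqrt{2} \sqrt{x^{2} + 3} + 20 \cos{\left(3 x + \frac{\pi}{4} \right)} + 24}{12}.
Check: d/dx[\frac{3 \sqrt{2} \sqrt{x^{2} + 3} + 20 \cos{\left(3 x + \frac{\pi}{4} \right)} + 24}{12}] = \frac{\sqrt{2} x - 20 \sqrt{x^{2} + 3} \sin{\left(3 x + \frac{\pi}{4} \right)}}{4 \sqrt{x^{2} + 3}} = G'(x).

G(x) = \frac{3 \sqrt{2} \sqrt{x^{2} + 3} + 20 \cos{\left(3 x + \frac{\pi}{4} \right)} + 24}{12}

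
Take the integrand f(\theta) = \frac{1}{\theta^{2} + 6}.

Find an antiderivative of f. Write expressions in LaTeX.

A candidate is checked by its d/d\theta: the result must match f(\theta).
Check: d/d\theta[\frac{\sqrt{6} \operatorname{atan}{\left(\frac{\sqrt{6} \theta}{6} \right)}}{6}] = \frac{1}{\theta^{2} + 6} = f(\theta).

An antiderivative is F(\theta) = \frac{\sqrt{6} \operatorname{atan}{\left(\frac{\sqrt{6} \theta}{6} \right)}}{6}.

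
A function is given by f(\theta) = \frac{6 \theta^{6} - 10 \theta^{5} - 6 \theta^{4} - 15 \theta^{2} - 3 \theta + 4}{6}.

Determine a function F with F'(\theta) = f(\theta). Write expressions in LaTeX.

An antiderivative is F(\theta) = \frac{\theta \left(180 \theta^{6} - 350 \theta^{5} - 252 \theta^{4} - 1050 \theta^{2} - 315 \theta + 840\right)}{1260}.

A candidate is checked by its d/d\theta: the result must match f(\theta).
Check: d/d\theta[\frac{\theta \left(180 \theta^{6} - 350 \theta^{5} - 252 \theta^{4} - 1050 \theta^{2} - 315 \theta + 840\right)}{1260}] = \theta^{6} - \frac{5 \theta^{5}}{3} - \theta^{4} - \frac{5 \theta^{2}}{2} - \frac{\theta}{2} + \frac{2}{3}, which equals f(\theta).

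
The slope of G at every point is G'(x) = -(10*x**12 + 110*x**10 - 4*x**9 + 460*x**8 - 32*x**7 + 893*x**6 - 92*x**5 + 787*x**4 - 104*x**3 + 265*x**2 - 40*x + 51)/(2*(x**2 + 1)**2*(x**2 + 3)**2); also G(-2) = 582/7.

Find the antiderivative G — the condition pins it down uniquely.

Recover the given G'(x) by differentiating a candidate G(x); any mismatch rules it out.
A general antiderivative is -x**5 - 5*x**3 + x**2 - 5*x/(2*x**2 + 2) + (-x - 1)/(x**2 + 3) + 5 + C.
The condition gives C = 582/7 - (575/7) = 1.
So G(x) = (-2*x**9 - 18*x**7 + 2*x**6 - 46*x**5 + 20*x**4 - 37*x**3 + 52*x**2 - 17*x + 34)/(2*x**4 + 8*x**2 + 6).
Check: d/dx[(-2*x**9 - 18*x**7 + 2*x**6 - 46*x**5 + 20*x**4 - 37*x**3 + 52*x**2 - 17*x + 34)/(2*x**4 + 8*x**2 + 6)] = (-10*x**12 - 110*x**10 + 4*x**9 - 460*x**8 + 32*x**7 - 893*x**6 + 92*x**5 - 787*x**4 + 104*x**3 - 265*x**2 + 40*x - 51)/(2*x**8 + 16*x**6 + 44*x**4 + 48*x**2 + 18), which equals G'(x).

G(x) = (-2*x**9 - 18*x**7 + 2*x**6 - 46*x**5 + 20*x**4 - 37*x**3 + 52*x**2 - 17*x + 34)/(2*x**4 + 8*x**2 + 6)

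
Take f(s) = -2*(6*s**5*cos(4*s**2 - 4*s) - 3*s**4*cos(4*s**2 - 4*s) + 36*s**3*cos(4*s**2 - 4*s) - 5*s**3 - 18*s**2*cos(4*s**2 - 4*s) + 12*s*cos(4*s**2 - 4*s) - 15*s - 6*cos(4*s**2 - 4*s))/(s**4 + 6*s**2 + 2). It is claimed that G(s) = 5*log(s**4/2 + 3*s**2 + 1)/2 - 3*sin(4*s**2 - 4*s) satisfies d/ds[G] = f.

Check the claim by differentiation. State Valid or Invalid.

Invalid: d/ds[G] - f = -12*s*cos(4*s**2 - 4*s) + 6*cos(4*s**2 - 4*s), which is not 0.

d/ds[G] = (-24*s**5*cos(4*s**2 - 4*s) + 12*s**4*cos(4*s**2 - 4*s) - 144*s**3*cos(4*s**2 - 4*s) + 10*s**3 + 72*s**2*cos(4*s**2 - 4*s) - 48*s*cos(4*s**2 - 4*s) + 30*s + 24*cos(4*s**2 - 4*s))/(s**4 + 6*s**2 + 2)
d/ds[G] - f(s) = -12*s*cos(4*s**2 - 4*s) + 6*cos(4*s**2 - 4*s) != 0.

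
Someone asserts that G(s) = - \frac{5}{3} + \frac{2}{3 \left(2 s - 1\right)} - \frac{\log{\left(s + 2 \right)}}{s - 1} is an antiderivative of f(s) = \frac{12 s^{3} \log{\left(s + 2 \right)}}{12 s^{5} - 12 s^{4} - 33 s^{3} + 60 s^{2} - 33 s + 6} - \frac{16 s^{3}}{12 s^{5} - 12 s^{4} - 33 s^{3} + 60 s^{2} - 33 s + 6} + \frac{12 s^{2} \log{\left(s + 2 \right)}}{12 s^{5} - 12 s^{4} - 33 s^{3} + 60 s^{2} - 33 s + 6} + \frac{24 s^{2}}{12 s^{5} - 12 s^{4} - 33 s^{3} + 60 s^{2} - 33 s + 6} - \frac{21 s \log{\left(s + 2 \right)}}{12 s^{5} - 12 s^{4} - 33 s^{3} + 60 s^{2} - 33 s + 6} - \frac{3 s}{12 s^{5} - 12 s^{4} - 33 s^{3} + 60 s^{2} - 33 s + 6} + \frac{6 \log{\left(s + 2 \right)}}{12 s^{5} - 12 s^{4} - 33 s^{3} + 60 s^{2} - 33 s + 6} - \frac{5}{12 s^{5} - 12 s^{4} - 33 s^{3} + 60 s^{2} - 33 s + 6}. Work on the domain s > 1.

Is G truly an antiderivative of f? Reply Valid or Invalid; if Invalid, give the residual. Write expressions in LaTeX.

d/ds[G] = \frac{12 s^{3} \log{\left(s + 2 \right)} - 16 s^{3} + 12 s^{2} \log{\left(s + 2 \right)} + 24 s^{2} - 21 s \log{\left(s + 2 \right)} - 3 s + 6 \log{\left(s + 2 \right)} - 5}{12 s^{5} - 12 s^{4} - 33 s^{3} + 60 s^{2} - 33 s + 6}
This equals f(s) exactly, so the claim holds.

Valid: G'(s) = f(s).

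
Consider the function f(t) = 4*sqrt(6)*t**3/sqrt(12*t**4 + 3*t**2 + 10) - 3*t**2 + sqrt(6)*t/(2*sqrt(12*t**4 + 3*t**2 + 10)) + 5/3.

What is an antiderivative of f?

An antiderivative is F(t) = -t**3 + 5*t/3 + sqrt(2*t**4 + t**2/2 + 5/3).

Integrate term by term and add the pieces.
Check: d/dt[-t**3 + 5*t/3 + sqrt(2*t**4 + t**2/2 + 5/3)] = (24*sqrt(6)*t**3 - 18*t**2*sqrt(12*t**4 + 3*t**2 + 10) + 3*sqrt(6)*t + 10*sqrt(12*t**4 + 3*t**2 + 10))/(6*sqrt(12*t**4 + 3*t**2 + 10)), which equals f(t).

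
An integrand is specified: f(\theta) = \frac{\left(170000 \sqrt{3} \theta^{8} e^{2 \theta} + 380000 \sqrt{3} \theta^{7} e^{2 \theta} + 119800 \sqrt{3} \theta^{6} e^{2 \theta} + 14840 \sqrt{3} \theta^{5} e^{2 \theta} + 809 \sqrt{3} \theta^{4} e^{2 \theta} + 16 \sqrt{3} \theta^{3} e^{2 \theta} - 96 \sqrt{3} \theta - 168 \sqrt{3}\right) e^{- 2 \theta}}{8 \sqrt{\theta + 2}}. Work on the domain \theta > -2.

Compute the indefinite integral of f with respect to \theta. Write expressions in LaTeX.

F(\theta) = \frac{\left(10000 \sqrt{3} \theta^{8} \sqrt{\theta + 2} e^{2 \theta} + 4000 \sqrt{3} \theta^{7} \sqrt{\theta + 2} e^{2 \theta} + 600 \sqrt{3} \theta^{6} \sqrt{\theta + 2} e^{2 \theta} + 40 \sqrt{3} \theta^{5} \sqrt{\theta + 2} e^{2 \theta} + \sqrt{3} \theta^{4} \sqrt{\theta + 2} e^{2 \theta} + 24 \sqrt{3} \sqrt{\theta + 2}\right) e^{- 2 \theta}}{4} + C

f has the shape u'v + uv' for u = 3 \sqrt{3 \theta + 6} and v = \frac{4 \left(- 5 \theta^{2} - \frac{\theta}{2}\right)^{4}}{3} + 2 e^{- 2 \theta} — it is the derivative of the product u*v.
Check: d/d\theta[\frac{\left(10000 \sqrt{3} \theta^{8} \sqrt{\theta + 2} e^{2 \theta} + 4000 \sqrt{3} \theta^{7} \sqrt{\theta + 2} e^{2 \theta} + 600 \sqrt{3} \theta^{6} \sqrt{\theta + 2} e^{2 \theta} + 40 \sqrt{3} \theta^{5} \sqrt{\theta + 2} e^{2 \theta} + \sqrt{3} \theta^{4} \sqrt{\theta + 2} e^{2 \theta} + 24 \sqrt{3} \sqrt{\theta + 2}\right) e^{- 2 \theta}}{4}] = \frac{\left(170000 \sqrt{3} \theta^{8} e^{2 \theta} + 380000 \sqrt{3} \theta^{7} e^{2 \theta} + 119800 \sqrt{3} \theta^{6} e^{2 \theta} + 14840 \sqrt{3} \theta^{5} e^{2 \theta} + 809 \sqrt{3} \theta^{4} e^{2 \theta} + 16 \sqrt{3} \theta^{3} e^{2 \theta} - 96 \sqrt{3} \theta - 168 \sqrt{3}\right) e^{- 2 \theta}}{8 \sqrt{\theta + 2}} = f(\theta).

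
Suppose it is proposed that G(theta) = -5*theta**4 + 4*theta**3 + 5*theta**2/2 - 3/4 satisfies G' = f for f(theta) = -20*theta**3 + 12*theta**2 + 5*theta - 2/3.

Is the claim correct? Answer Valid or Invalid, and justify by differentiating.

Invalid: d/dtheta[G] - f = 2/3, which is not 0.

d/dtheta[G] = -20*theta**3 + 12*theta**2 + 5*theta
d/dtheta[G] - f(theta) = 2/3 != 0.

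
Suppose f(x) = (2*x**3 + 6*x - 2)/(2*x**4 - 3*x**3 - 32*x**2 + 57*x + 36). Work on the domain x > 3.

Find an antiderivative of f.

Factor the denominator ((x - 3)**2*(x + 4)*(2*x + 1)) and decompose: f = -6/(49*(2*x + 1)) + 22/(49*(x + 4)) + 30/(49*(x - 3)) + 10/(7*(x - 3)**2); each piece integrates to a log, atan, or power term.
Check: d/dx[30*log(x - 3)/49 - 3*log(x + 1/2)/49 + 22*log(x + 4)/49 - 10/(7*x - 21)] = (2*x**3 + 6*x - 2)/(2*x**4 - 3*x**3 - 32*x**2 + 57*x + 36) = f(x).

An antiderivative is F(x) = 30*log(x - 3)/49 - 3*log(x + 1/2)/49 + 22*log(x + 4)/49 - 10/(7*x - 21).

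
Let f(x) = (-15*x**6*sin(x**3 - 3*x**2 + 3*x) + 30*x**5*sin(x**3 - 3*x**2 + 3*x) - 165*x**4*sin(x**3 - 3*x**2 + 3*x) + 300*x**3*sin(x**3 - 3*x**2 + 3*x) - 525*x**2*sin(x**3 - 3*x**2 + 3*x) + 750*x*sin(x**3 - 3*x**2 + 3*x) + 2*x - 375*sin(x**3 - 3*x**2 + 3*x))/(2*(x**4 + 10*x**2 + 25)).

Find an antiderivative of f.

Any candidate F(x) must reproduce f(x) exactly when differentiated.
Check: d/dx[5*cos(x**3 - 3*x**2 + 3*x)/2 - 1/(4*(x**2/2 + 5/2))] = (-15*x**6*sin(x**3 - 3*x**2 + 3*x) + 30*x**5*sin(x**3 - 3*x**2 + 3*x) - 165*x**4*sin(x**3 - 3*x**2 + 3*x) + 300*x**3*sin(x**3 - 3*x**2 + 3*x) - 525*x**2*sin(x**3 - 3*x**2 + 3*x) + 750*x*sin(x**3 - 3*x**2 + 3*x) + 2*x - 375*sin(x**3 - 3*x**2 + 3*x))/(2*x**4 + 20*x**2 + 50), which equals f(x).

An antiderivative is F(x) = 5*cos(x**3 - 3*x**2 + 3*x)/2 - 1/(4*(x**2/2 + 5/2)).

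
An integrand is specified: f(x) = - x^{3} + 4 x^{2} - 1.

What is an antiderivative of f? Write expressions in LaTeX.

An antiderivative is F(x) = - \frac{x \left(3 x^{3} - 16 x^{2} + 12\right)}{12}.

The integrand splits into summands that can be handled one at a time.
Check: d/dx[- \frac{x \left(3 x^{3} - 16 x^{2} + 12\right)}{12}] = - x^{3} + 4 x^{2} - 1 = f(x).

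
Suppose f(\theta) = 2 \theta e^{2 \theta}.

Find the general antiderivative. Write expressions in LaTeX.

f has the shape u'v + uv' for u = \theta - \frac{1}{2} and v = e^{2 \theta} — it is the derivative of the product u*v.
Check: d/d\theta[\theta e^{2 \theta} - \frac{e^{2 \theta}}{2}] = 2 \theta e^{2 \theta} = f(\theta).

F(\theta) = \theta e^{2 \theta} - \frac{e^{2 \theta}}{2} + C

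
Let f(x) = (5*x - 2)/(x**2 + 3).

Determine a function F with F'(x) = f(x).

An antiderivative is F(x) = 5*log(x**2 + 3)/2 - 2*sqrt(3)*atan(sqrt(3)*x/3)/3.

A candidate is checked by its d/dx: the result must match f(x).
Check: d/dx[5*log(x**2 + 3)/2 - 2*sqrt(3)*atan(sqrt(3)*x/3)/3] = (5*x - 2)/(x**2 + 3) = f(x).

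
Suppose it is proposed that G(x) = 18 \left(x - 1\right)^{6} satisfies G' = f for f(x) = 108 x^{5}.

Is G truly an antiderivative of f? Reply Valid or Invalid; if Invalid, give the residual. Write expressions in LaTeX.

Invalid: d/dx[G] - f = - 540 x^{4} + 1080 x^{3} - 1080 x^{2} + 540 x - 108, which is not 0.

d/dx[G] = 108 x^{5} - 540 x^{4} + 1080 x^{3} - 1080 x^{2} + 540 x - 108
d/dx[G] - f(x) = - 540 x^{4} + 1080 x^{3} - 1080 x^{2} + 540 x - 108 != 0.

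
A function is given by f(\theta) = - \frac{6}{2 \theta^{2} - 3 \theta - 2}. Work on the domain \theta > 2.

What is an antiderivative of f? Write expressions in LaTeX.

An antiderivative is F(\theta) = - \frac{6 \log{\left(\theta - 2 \right)}}{5} + \frac{6 \log{\left(\theta + \frac{1}{2} \right)}}{5}.

The denominator factors as \left(\theta - 2\right) \left(2 \theta + 1\right); partial fractions split f into directly integrable pieces: \frac{12}{5 \left(2 \theta + 1\right)} - \frac{6}{5 \left(\theta - 2\right)}.
Check: d/d\theta[- \frac{6 \log{\left(\theta - 2 \right)}}{5} + \frac{6 \log{\left(\theta + \frac{1}{2} \right)}}{5}] = - \frac{6}{2 \theta^{2} - 3 \theta - 2} = f(\theta).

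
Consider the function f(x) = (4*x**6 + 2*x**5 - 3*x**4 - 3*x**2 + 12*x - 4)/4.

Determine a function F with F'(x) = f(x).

An antiderivative is F(x) = x**7/7 + x**6/12 - 3*x**5/20 - x**3/4 + 3*x**2/2 - x.

Differentiate the proposed F(x) back; it has to land on f(x) exactly.
Check: d/dx[x**7/7 + x**6/12 - 3*x**5/20 - x**3/4 + 3*x**2/2 - x] = x**6 + x**5/2 - 3*x**4/4 - 3*x**2/4 + 3*x - 1, which equals f(x).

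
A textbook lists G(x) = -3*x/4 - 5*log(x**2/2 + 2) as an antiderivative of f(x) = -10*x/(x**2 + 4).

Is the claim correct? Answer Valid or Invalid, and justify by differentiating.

d/dx[G] = (-3*x**2 - 40*x - 12)/(4*x**2 + 16)
d/dx[G] - f(x) = -3/4 != 0.

Invalid: d/dx[G] - f = -3/4, which is not 0.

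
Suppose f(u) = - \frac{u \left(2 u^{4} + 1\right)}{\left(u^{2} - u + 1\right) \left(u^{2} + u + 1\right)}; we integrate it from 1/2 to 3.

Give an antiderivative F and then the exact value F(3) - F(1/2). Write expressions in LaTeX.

A first test for any F(u): its u-derivative must equal f(u) identically.
F(u) = - u^{2} + \frac{\log{\left(u^{4} + u^{2} + 1 \right)}}{2} is an antiderivative of f.
Check: d/du[- u^{2} + \frac{\log{\left(u^{4} + u^{2} + 1 \right)}}{2}] = \frac{- 2 u^{5} - u}{u^{4} + u^{2} + 1}, which equals f(u).
F(3) = -9 + \frac{\log{\left(91 \right)}}{2}; F(1/2) = - \frac{1}{4} + \frac{\log{\left(\frac{21}{16} \right)}}{2}.
Integral = F(3) - F(1/2) = - \frac{35}{4} - \frac{\log{\left(\frac{21}{16} \right)}}{2} + \frac{\log{\left(91 \right)}}{2}.

Antiderivative: F(u) = - u^{2} + \frac{\log{\left(u^{4} + u^{2} + 1 \right)}}{2}; value = - \frac{35}{4} - \frac{\log{\left(\frac{21}{16} \right)}}{2} + \frac{\log{\left(91 \right)}}{2}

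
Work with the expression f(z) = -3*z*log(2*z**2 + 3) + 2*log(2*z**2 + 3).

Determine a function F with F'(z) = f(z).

The integrand splits into summands that can be handled one at a time.
Check: d/dz[-(6*z**2*log(2*z**2 + 3) - 6*z**2 - 8*z*log(2*z**2 + 3) + 16*z + 9*log(z**2 + 3/2) - 8*sqrt(6)*atan(sqrt(6)*z/3))/4] = -3*z*log(2*z**2 + 3) + 2*log(2*z**2 + 3) = f(z).

An antiderivative is F(z) = -(6*z**2*log(2*z**2 + 3) - 6*z**2 - 8*z*log(2*z**2 + 3) + 16*z + 9*log(z**2 + 3/2) - 8*sqrt(6)*atan(sqrt(6)*z/3))/4.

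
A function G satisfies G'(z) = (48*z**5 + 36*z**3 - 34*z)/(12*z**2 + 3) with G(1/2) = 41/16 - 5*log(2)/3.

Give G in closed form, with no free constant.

G(z) = z**4 + z**2 - 5*log(4*z**2 + 1)/3 + 9/4

Differentiate the proposed G(z) back; it has to land on the given G'(z).
A general antiderivative is (-z**2 - 1/2)**2 - 5*log(4*z**2 + 1)/3 + C.
The condition gives C = 41/16 - 5*log(2)/3 - (9/16 - 5*log(2)/3) = 2.
So G(z) = z**4 + z**2 - 5*log(4*z**2 + 1)/3 + 9/4.
Check: d/dz[z**4 + z**2 - 5*log(4*z**2 + 1)/3 + 9/4] = (48*z**5 + 36*z**3 - 34*z)/(12*z**2 + 3) = G'(z).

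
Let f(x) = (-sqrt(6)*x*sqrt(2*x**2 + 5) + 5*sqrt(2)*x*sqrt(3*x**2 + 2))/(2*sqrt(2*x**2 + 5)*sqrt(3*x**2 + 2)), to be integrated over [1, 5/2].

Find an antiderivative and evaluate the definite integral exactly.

Recover f(x) by differentiating a candidate F(x); any mismatch rules it out.
F(x) = -sqrt(x**2/2 + 1/3) + 5*sqrt(x**2 + 5/2)/2 is an antiderivative of f.
Check: d/dx[-sqrt(x**2/2 + 1/3) + 5*sqrt(x**2 + 5/2)/2] = (-sqrt(6)*x*sqrt(2*x**2 + 5) + 5*sqrt(2)*x*sqrt(3*x**2 + 2))/(2*sqrt(2*x**2 + 5)*sqrt(3*x**2 + 2)) = f(x).
F(5/2) = -sqrt(498)/12 + 5*sqrt(35)/4; F(1) = -sqrt(30)/6 + 5*sqrt(14)/4.
Integral = F(5/2) - F(1) = -5*sqrt(14)/4 - sqrt(498)/12 + sqrt(30)/6 + 5*sqrt(35)/4.

Antiderivative: F(x) = -sqrt(x**2/2 + 1/3) + 5*sqrt(x**2 + 5/2)/2; value = -5*sqrt(14)/4 - sqrt(498)/12 + sqrt(30)/6 + 5*sqrt(35)/4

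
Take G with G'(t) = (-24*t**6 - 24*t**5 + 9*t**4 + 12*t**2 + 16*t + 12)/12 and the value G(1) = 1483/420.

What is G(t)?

Any candidate G(t) must reproduce the stated G'(t) exactly.
A general antiderivative is -2*t**7/7 - t**6/3 + 3*t**5/20 + t**3/3 + 2*t**2/3 + t + C.
The condition gives C = 1483/420 - (643/420) = 2.
So G(t) = (-120*t**7 - 140*t**6 + 63*t**5 + 140*t**3 + 280*t**2 + 420*t + 840)/420.
Check: d/dt[(-120*t**7 - 140*t**6 + 63*t**5 + 140*t**3 + 280*t**2 + 420*t + 840)/420] = -2*t**6 - 2*t**5 + 3*t**4/4 + t**2 + 4*t/3 + 1, which equals G'(t).

G(t) = (-120*t**7 - 140*t**6 + 63*t**5 + 140*t**3 + 280*t**2 + 420*t + 840)/420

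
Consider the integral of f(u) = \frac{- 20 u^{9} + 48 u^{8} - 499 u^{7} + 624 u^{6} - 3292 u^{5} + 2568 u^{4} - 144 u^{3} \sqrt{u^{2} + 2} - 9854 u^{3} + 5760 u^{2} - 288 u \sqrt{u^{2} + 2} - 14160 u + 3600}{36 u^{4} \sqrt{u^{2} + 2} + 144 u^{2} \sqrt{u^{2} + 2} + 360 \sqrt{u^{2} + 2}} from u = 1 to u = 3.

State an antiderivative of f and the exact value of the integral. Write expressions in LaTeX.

Antiderivative: F(u) = - \frac{4 u^{4} \sqrt{u^{2} + 2} - 12 u^{3} \sqrt{u^{2} + 2} + 129 u^{2} \sqrt{u^{2} + 2} - 180 u \sqrt{u^{2} + 2} + 900 \sqrt{u^{2} + 2} + 36 \log{\left(\frac{u^{4}}{2} + 2 u^{2} + 5 \right)}}{36}; value = - \frac{169 \sqrt{11}}{4} - \log{\left(\frac{127}{2} \right)} + \log{\left(\frac{15}{2} \right)} + \frac{841 \sqrt{3}}{36}

Since d/du undoes antidifferentiation here, F'(u) = f(u) is required of F(u).
F(u) = - \frac{4 u^{4} \sqrt{u^{2} + 2} - 12 u^{3} \sqrt{u^{2} + 2} + 129 u^{2} \sqrt{u^{2} + 2} - 180 u \sqrt{u^{2} + 2} + 900 \sqrt{u^{2} + 2} + 36 \log{\left(\frac{u^{4}}{2} + 2 u^{2} + 5 \right)}}{36} is an antiderivative of f.
Check: d/du[- \frac{4 u^{4} \sqrt{u^{2} + 2} - 12 u^{3} \sqrt{u^{2} + 2} + 129 u^{2} \sqrt{u^{2} + 2} - 180 u \sqrt{u^{2} + 2} + 900 \sqrt{u^{2} + 2} + 36 \log{\left(\frac{u^{4}}{2} + 2 u^{2} + 5 \right)}}{36}] = \frac{- 20 u^{9} + 48 u^{8} - 499 u^{7} + 624 u^{6} - 3292 u^{5} + 2568 u^{4} - 144 u^{3} \sqrt{u^{2} + 2} - 9854 u^{3} + 5760 u^{2} - 288 u \sqrt{u^{2} + 2} - 14160 u + 3600}{36 u^{4} \sqrt{u^{2} + 2} + 144 u^{2} \sqrt{u^{2} + 2} + 360 \sqrt{u^{2} + 2}} = f(u).
F(3) = - \frac{169 \sqrt{11}}{4} - \log{\left(\frac{127}{2} \right)}; F(1) = - \frac{841 \sqrt{3}}{36} - \log{\left(\frac{15}{2} \right)}.
Integral = F(3) - F(1) = - \frac{169 \sqrt{11}}{4} - \log{\left(\frac{127}{2} \right)} + \log{\left(\frac{15}{2} \right)} + \frac{841 \sqrt{3}}{36}.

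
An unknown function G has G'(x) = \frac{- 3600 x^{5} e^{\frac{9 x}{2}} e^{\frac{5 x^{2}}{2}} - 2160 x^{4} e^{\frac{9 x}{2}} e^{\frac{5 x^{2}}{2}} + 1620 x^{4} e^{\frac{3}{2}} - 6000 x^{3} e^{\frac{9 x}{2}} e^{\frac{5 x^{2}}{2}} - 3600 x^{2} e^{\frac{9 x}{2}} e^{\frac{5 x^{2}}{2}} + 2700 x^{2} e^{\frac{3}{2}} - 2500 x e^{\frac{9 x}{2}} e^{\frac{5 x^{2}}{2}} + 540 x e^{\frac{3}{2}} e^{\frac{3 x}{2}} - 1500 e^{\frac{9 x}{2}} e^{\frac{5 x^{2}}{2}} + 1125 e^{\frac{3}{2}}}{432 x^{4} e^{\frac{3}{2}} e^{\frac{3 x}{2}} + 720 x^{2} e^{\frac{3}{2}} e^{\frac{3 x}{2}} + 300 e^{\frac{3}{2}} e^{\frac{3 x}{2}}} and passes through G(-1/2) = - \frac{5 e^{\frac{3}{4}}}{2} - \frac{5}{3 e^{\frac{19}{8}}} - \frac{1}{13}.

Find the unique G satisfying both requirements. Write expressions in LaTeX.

A first test for any G(x): its x-derivative must equal the given G'(x).
A general antiderivative is - \frac{5 e^{\frac{5 x^{2}}{2} + 3 x - \frac{3}{2}}}{3} - \frac{5 e^{- \frac{3 x}{2}}}{2} - \frac{5}{4 \left(2 x^{2} + \frac{5}{3}\right)} + C.
The condition gives C = - \frac{5 e^{\frac{3}{4}}}{2} - \frac{5}{3 e^{\frac{19}{8}}} - \frac{1}{13} - (- \frac{5 e^{\frac{3}{4}}}{2} - \frac{15}{26} - \frac{5}{3 e^{\frac{19}{8}}}) = \frac{1}{2}.
So G(x) = \frac{\left(- 180 x^{2} - 20 \left(6 x^{2} + 5\right) e^{\frac{3 x}{2}} e^{\frac{5 x^{2}}{2} + 3 x - \frac{3}{2}} + 6 \left(6 x^{2} + 5\right) e^{\frac{3 x}{2}} - 45 e^{\frac{3 x}{2}} - 150\right) e^{- \frac{3 x}{2}}}{12 \left(6 x^{2} + 5\right)}.
Check: d/dx[\frac{\left(- 180 x^{2} - 20 \left(6 x^{2} + 5\right) e^{\frac{3 x}{2}} e^{\frac{5 x^{2}}{2} + 3 x - \frac{3}{2}} + 6 \left(6 x^{2} + 5\right) e^{\frac{3 x}{2}} - 45 e^{\frac{3 x}{2}} - 150\right) e^{- \frac{3 x}{2}}}{12 \left(6 x^{2} + 5\right)}] = \frac{- \frac{3600 x^{5} e^{\frac{9 x}{2}} e^{\frac{5 x^{2}}{2}}}{e^{\frac{3}{2}}} - \frac{2160 x^{4} e^{\frac{9 x}{2}} e^{\frac{5 x^{2}}{2}}}{e^{\frac{3}{2}}} + 1620 x^{4} - \frac{6000 x^{3} e^{\frac{9 x}{2}} e^{\frac{5 x^{2}}{2}}}{e^{\frac{3}{2}}} - \frac{3600 x^{2} e^{\frac{9 x}{2}} e^{\frac{5 x^{2}}{2}}}{e^{\frac{3}{2}}} + 2700 x^{2} - \frac{2500 x e^{\frac{9 x}{2}} e^{\frac{5 x^{2}}{2}}}{e^{\frac{3}{2}}} + 540 x e^{\frac{3 x}{2}} - \frac{1500 e^{\frac{9 x}{2}} e^{\frac{5 x^{2}}{2}}}{e^{\frac{3}{2}}} + 1125}{432 x^{4} e^{\frac{3 x}{2}} + 720 x^{2} e^{\frac{3 x}{2}} + 300 e^{\frac{3 x}{2}}}, which equals G'(x).

G(x) = \frac{\left(- 180 x^{2} - 20 \left(6 x^{2} + 5\right) e^{\frac{3 x}{2}} e^{\frac{5 x^{2}}{2} + 3 x - \frac{3}{2}} + 6 \left(6 x^{2} + 5\right) e^{\frac{3 x}{2}} - 45 e^{\frac{3 x}{2}} - 150\right) e^{- \frac{3 x}{2}}}{12 \left(6 x^{2} + 5\right)}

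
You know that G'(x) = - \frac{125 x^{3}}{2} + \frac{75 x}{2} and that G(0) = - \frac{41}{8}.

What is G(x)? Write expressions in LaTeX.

G(x) = - \frac{125 x^{4}}{8} + \frac{75 x^{2}}{4} - \frac{41}{8}

The substitution u = \frac{5 x^{2}}{2} - \frac{3}{2} works: G'(x) is exactly (dG/du)*(du/dx) for that inner function.
A general antiderivative is - \frac{5 \left(\frac{5 x^{2}}{2} - \frac{3}{2}\right)^{2}}{2} + C.
The condition gives C = - \frac{41}{8} - (- \frac{45}{8}) = \frac{1}{2}.
So G(x) = - \frac{125 x^{4}}{8} + \frac{75 x^{2}}{4} - \frac{41}{8}.
Check: d/dx[- \frac{125 x^{4}}{8} + \frac{75 x^{2}}{4} - \frac{41}{8}] = - \frac{125 x^{3}}{2} + \frac{75 x}{2} = G'(x).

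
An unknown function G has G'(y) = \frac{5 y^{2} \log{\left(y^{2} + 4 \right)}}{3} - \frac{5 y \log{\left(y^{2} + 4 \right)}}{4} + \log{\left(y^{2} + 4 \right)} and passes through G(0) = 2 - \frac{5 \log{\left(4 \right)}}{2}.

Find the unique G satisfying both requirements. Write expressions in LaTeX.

G(y) = \frac{- 80 y^{3} + 135 y^{2} + 3 y \left(40 y^{2} - 45 y + 72\right) \log{\left(y^{2} + 4 \right)} + 528 y - 540 \log{\left(y^{2} + 4 \right)} - 1056 \operatorname{atan}{\left(\frac{y}{2} \right)} + 432}{216}

The integrand splits into summands that can be handled one at a time.
A general antiderivative is - \frac{10 y^{3}}{27} + \frac{5 y^{2}}{8} + \frac{22 y}{9} + \left(\frac{5 y^{3}}{9} - \frac{5 y^{2}}{8} + y\right) \log{\left(y^{2} + 4 \right)} - \frac{5 \log{\left(y^{2} + 4 \right)}}{2} - \frac{44 \operatorname{atan}{\left(\frac{y}{2} \right)}}{9} + C.
The condition gives C = 2 - \frac{5 \log{\left(4 \right)}}{2} - (- \frac{5 \log{\left(4 \right)}}{2}) = 2.
So G(y) = \frac{- 80 y^{3} + 135 y^{2} + 3 y \left(40 y^{2} - 45 y + 72\right) \log{\left(y^{2} + 4 \right)} + 528 y - 540 \log{\left(y^{2} + 4 \right)} - 1056 \operatorname{atan}{\left(\frac{y}{2} \right)} + 432}{216}.
Check: d/dy[\frac{- 80 y^{3} + 135 y^{2} + 3 y \left(40 y^{2} - 45 y + 72\right) \log{\left(y^{2} + 4 \right)} + 528 y - 540 \log{\left(y^{2} + 4 \right)} - 1056 \operatorname{atan}{\left(\frac{y}{2} \right)} + 432}{216}] = \frac{5 y^{2} \log{\left(y^{2} + 4 \right)}}{3} - \frac{5 y \log{\left(y^{2} + 4 \right)}}{4} + \log{\left(y^{2} + 4 \right)} = G'(y).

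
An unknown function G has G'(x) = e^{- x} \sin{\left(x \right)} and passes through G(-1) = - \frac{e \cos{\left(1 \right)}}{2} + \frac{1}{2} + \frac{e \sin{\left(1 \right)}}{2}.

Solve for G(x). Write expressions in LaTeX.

Since d/dx undoes antidifferentiation here, G(x) must give back the stated G'(x).
A general antiderivative is - \frac{e^{- x} \sin{\left(x \right)}}{2} - \frac{e^{- x} \cos{\left(x \right)}}{2} + C.
The condition gives C = - \frac{e \cos{\left(1 \right)}}{2} + \frac{1}{2} + \frac{e \sin{\left(1 \right)}}{2} - (- \frac{e \cos{\left(1 \right)}}{2} + \frac{e \sin{\left(1 \right)}}{2}) = \frac{1}{2}.
So G(x) = \frac{1}{2} - \frac{e^{- x} \sin{\left(x \right)}}{2} - \frac{e^{- x} \cos{\left(x \right)}}{2}.
Check: d/dx[\frac{1}{2} - \frac{e^{- x} \sin{\left(x \right)}}{2} - \frac{e^{- x} \cos{\left(x \right)}}{2}] = e^{- x} \sin{\left(x \right)} = G'(x).

G(x) = \frac{1}{2} - \frac{e^{- x} \sin{\left(x \right)}}{2} - \frac{e^{- x} \cos{\left(x \right)}}{2}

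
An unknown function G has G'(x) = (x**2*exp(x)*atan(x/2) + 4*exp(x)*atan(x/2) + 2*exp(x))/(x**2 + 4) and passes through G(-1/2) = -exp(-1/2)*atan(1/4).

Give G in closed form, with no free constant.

Recognize the product-rule pattern: G'(x) = u'v + uv' with u = atan(x/2), v = exp(x), so integration by parts undoes it.
A general antiderivative is exp(x)*atan(x/2) + C.
The condition gives C = -exp(-1/2)*atan(1/4) - (-exp(-1/2)*atan(1/4)) = 0.
So G(x) = exp(x)*atan(x/2).
Check: d/dx[exp(x)*atan(x/2)] = (x**2*exp(x)*atan(x/2) + 4*exp(x)*atan(x/2) + 2*exp(x))/(x**2 + 4) = G'(x).

G(x) = exp(x)*atan(x/2)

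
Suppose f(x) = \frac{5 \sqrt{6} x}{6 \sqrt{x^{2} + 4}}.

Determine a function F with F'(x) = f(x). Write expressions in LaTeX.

f matches the chain-rule pattern g'(h)*h' with inner function h(x) = \frac{3 x^{2}}{2} + 6; substituting u = h(x) collapses the integral.
Check: d/dx[\frac{5 \sqrt{6} \sqrt{x^{2} + 4}}{6}] = \frac{5 \sqrt{6} x}{6 \sqrt{x^{2} + 4}} = f(x).

An antiderivative is F(x) = \frac{5 \sqrt{6} \sqrt{x^{2} + 4}}{6}.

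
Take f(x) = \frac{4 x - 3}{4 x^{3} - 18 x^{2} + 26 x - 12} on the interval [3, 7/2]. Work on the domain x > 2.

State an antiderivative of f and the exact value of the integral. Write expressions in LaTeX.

Factor the denominator (2 \left(x - 2\right) \left(x - 1\right) \left(2 x - 3\right)) and decompose: f = - \frac{6}{2 x - 3} + \frac{1}{2 \left(x - 1\right)} + \frac{5}{2 \left(x - 2\right)}; each piece integrates to a log, atan, or power term.
F(x) = \frac{5 \log{\left(x - 2 \right)}}{2} - 3 \log{\left(x - \frac{3}{2} \right)} + \frac{\log{\left(x - 1 \right)}}{2} is an antiderivative of f.
Check: d/dx[\frac{5 \log{\left(x - 2 \right)}}{2} - 3 \log{\left(x - \frac{3}{2} \right)} + \frac{\log{\left(x - 1 \right)}}{2}] = \frac{4 x - 3}{4 x^{3} - 18 x^{2} + 26 x - 12} = f(x).
F(7/2) = - 3 \log{\left(2 \right)} + \frac{\log{\left(\frac{5}{2} \right)}}{2} + \frac{5 \log{\left(\frac{3}{2} \right)}}{2}; F(3) = - 3 \log{\left(\frac{3}{2} \right)} + \frac{\log{\left(2 \right)}}{2}.
Integral = F(7/2) - F(3) = - \frac{7 \log{\left(2 \right)}}{2} + \frac{\log{\left(\frac{5}{2} \right)}}{2} + \frac{11 \log{\left(\frac{3}{2} \right)}}{2}.

Antiderivative: F(x) = \frac{5 \log{\left(x - 2 \right)}}{2} - 3 \log{\left(x - \frac{3}{2} \right)} + \frac{\log{\left(x - 1 \right)}}{2}; value = - \frac{7 \log{\left(2 \right)}}{2} + \frac{\log{\left(\frac{5}{2} \right)}}{2} + \frac{11 \log{\left(\frac{3}{2} \right)}}{2}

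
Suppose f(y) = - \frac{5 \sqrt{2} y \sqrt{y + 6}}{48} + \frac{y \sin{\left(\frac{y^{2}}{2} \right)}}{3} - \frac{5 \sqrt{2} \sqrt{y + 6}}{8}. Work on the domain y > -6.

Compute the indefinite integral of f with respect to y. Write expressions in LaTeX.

Integrate term by term and add the pieces.
Check: d/dy[- \frac{y^{2} \sqrt{\frac{y}{2} + 3}}{12} - y \sqrt{\frac{y}{2} + 3} - 3 \sqrt{\frac{y}{2} + 3} - \frac{\cos{\left(\frac{y^{2}}{2} \right)}}{3}] = \frac{\sqrt{2} \left(- 5 y^{2} + 8 \sqrt{2} y \sqrt{y + 6} \sin{\left(\frac{y^{2}}{2} \right)} - 60 y - 180\right)}{48 \sqrt{y + 6}}, which equals f(y).

F(y) = - \frac{y^{2} \sqrt{\frac{y}{2} + 3}}{12} - y \sqrt{\frac{y}{2} + 3} - 3 \sqrt{\frac{y}{2} + 3} - \frac{\cos{\left(\frac{y^{2}}{2} \right)}}{3} + C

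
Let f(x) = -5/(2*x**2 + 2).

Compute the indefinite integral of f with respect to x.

F(x) = -5*atan(x)/2 + C

Check any antiderivative F(x) by computing F'(x) and comparing it with f(x).
Check: d/dx[-5*atan(x)/2] = -5/(2*x**2 + 2) = f(x).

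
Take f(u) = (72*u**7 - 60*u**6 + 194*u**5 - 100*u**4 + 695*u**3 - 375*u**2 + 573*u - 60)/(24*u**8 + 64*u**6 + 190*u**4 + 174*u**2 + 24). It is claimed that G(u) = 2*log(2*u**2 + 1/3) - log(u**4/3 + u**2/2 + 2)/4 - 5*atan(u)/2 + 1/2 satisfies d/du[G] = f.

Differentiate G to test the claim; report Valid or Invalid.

Valid: G'(u) = f(u).

d/du[G] = (72*u**7 - 60*u**6 + 194*u**5 - 100*u**4 + 695*u**3 - 375*u**2 + 573*u - 60)/(24*u**8 + 64*u**6 + 190*u**4 + 174*u**2 + 24)
This equals f(u) exactly, so the claim holds.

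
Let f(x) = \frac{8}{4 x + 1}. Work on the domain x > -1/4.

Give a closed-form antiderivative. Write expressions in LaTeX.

An antiderivative is F(x) = 2 \log{\left(2 x + \frac{1}{2} \right)}.

An antiderivative F(x) passes only if d/dx[F] lands on f(x) exactly.
Check: d/dx[2 \log{\left(2 x + \frac{1}{2} \right)}] = \frac{8}{4 x + 1} = f(x).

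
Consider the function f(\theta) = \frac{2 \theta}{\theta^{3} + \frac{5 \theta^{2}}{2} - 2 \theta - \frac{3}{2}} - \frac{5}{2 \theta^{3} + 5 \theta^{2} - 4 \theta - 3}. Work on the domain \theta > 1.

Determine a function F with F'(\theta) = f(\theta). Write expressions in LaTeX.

The denominator factors as \left(\theta - 1\right) \left(\theta + 3\right) \left(2 \theta + 1\right); partial fractions split f into directly integrable pieces: \frac{28}{15 \left(2 \theta + 1\right)} - \frac{17}{20 \left(\theta + 3\right)} - \frac{1}{12 \left(\theta - 1\right)}.
Check: d/d\theta[- \frac{\log{\left(\theta - 1 \right)}}{12} + \frac{14 \log{\left(\theta + \frac{1}{2} \right)}}{15} - \frac{17 \log{\left(\theta + 3 \right)}}{20}] = \frac{4 \theta - 5}{2 \theta^{3} + 5 \theta^{2} - 4 \theta - 3}, which equals f(\theta).

An antiderivative is F(\theta) = - \frac{\log{\left(\theta - 1 \right)}}{12} + \frac{14 \log{\left(\theta + \frac{1}{2} \right)}}{15} - \frac{17 \log{\left(\theta + 3 \right)}}{20}.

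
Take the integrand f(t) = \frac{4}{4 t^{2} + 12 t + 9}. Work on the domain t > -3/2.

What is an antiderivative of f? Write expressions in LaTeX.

An antiderivative is F(t) = - \frac{2}{2 t + 3}.

Any candidate F(t) must reproduce f(t) exactly when differentiated.
Check: d/dt[- \frac{2}{2 t + 3}] = \frac{4}{4 t^{2} + 12 t + 9} = f(t).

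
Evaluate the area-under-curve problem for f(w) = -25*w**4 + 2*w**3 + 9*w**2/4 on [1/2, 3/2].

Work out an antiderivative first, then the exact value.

Antiderivative: F(w) = (-60*w**5 + 6*w**4 + 9*w**3 - 16)/12; value = -263/8

Integrate term by term and add the pieces.
F(w) = (-60*w**5 + 6*w**4 + 9*w**3 - 16)/12 is an antiderivative of f.
Check: d/dw[(-60*w**5 + 6*w**4 + 9*w**3 - 16)/12] = -25*w**4 + 2*w**3 + 9*w**2/4 = f(w).
F(3/2) = -3287/96; F(1/2) = -131/96.
Integral = F(3/2) - F(1/2) = -263/8.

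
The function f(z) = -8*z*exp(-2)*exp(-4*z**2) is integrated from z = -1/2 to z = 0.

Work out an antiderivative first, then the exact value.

The substitution u = -4*z**2 - 2 works: f is exactly (dF/du)*(du/dz) for that inner function.
F(z) = exp(-2)*exp(-4*z**2) is an antiderivative of f.
Check: d/dz[exp(-2)*exp(-4*z**2)] = -8*z*exp(-2)*exp(-4*z**2) = f(z).
F(0) = exp(-2); F(-1/2) = exp(-3).
Integral = F(0) - F(-1/2) = -exp(-3) + exp(-2).

Antiderivative: F(z) = exp(-2)*exp(-4*z**2); value = -exp(-3) + exp(-2)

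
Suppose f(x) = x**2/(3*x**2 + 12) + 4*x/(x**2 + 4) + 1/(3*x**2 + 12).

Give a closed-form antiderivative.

Integrate term by term and add the pieces.
Check: d/dx[(2*x + 12*log(x**2 + 4) - 3*atan(x/2))/6] = (x**2 + 12*x + 1)/(3*x**2 + 12), which equals f(x).

An antiderivative is F(x) = (2*x + 12*log(x**2 + 4) - 3*atan(x/2))/6.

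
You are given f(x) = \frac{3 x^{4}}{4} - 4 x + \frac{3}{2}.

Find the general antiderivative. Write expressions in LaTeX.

F(x) = \frac{3 x^{5}}{20} - 2 x^{2} + \frac{3 x}{2} + C

The integrand splits into summands that can be handled one at a time.
Check: d/dx[\frac{3 x^{5}}{20} - 2 x^{2} + \frac{3 x}{2}] = \frac{3 x^{4}}{4} - 4 x + \frac{3}{2} = f(x).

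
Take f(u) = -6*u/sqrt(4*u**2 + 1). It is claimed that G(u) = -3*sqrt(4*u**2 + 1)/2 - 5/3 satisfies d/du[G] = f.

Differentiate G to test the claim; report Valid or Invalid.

Valid: G'(u) = f(u).

d/du[G] = -6*u/sqrt(4*u**2 + 1)
This equals f(u) exactly, so the claim holds.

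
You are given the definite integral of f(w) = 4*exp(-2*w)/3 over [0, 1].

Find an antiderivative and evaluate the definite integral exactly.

Check any antiderivative F(w) by computing F'(w) and comparing it with f(w).
F(w) = -2*exp(-2*w)/3 is an antiderivative of f.
Check: d/dw[-2*exp(-2*w)/3] = 4*exp(-2*w)/3 = f(w).
F(1) = -2*exp(-2)/3; F(0) = -2/3.
Integral = F(1) - F(0) = 2/3 - 2*exp(-2)/3.

Antiderivative: F(w) = -2*exp(-2*w)/3; value = 2/3 - 2*exp(-2)/3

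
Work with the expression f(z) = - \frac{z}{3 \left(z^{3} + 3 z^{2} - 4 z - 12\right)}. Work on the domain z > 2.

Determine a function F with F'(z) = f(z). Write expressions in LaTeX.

An antiderivative is F(z) = \frac{- \log{\left(z - 2 \right)} - 5 \log{\left(z + 2 \right)} + 6 \log{\left(z + 3 \right)}}{30}.

The denominator factors as 3 \left(z - 2\right) \left(z + 2\right) \left(z + 3\right); partial fractions split f into directly integrable pieces: \frac{1}{5 \left(z + 3\right)} - \frac{1}{6 \left(z + 2\right)} - \frac{1}{30 \left(z - 2\right)}.
Check: d/dz[\frac{- \log{\left(z - 2 \right)} - 5 \log{\left(z + 2 \right)} + 6 \log{\left(z + 3 \right)}}{30}] = - \frac{z}{3 z^{3} + 9 z^{2} - 12 z - 36}, which equals f(z).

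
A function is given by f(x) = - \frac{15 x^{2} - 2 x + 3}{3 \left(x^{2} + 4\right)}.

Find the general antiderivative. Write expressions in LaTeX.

F(x) = - \frac{30 x - 2 \log{\left(x^{2} + 4 \right)} - 57 \operatorname{atan}{\left(\frac{x}{2} \right)}}{6} + C

For F(x) to be correct the identity F'(x) - f(x) = 0 must hold.
Check: d/dx[- \frac{30 x - 2 \log{\left(x^{2} + 4 \right)} - 57 \operatorname{atan}{\left(\frac{x}{2} \right)}}{6}] = \frac{- 15 x^{2} + 2 x - 3}{3 x^{2} + 12}, which equals f(x).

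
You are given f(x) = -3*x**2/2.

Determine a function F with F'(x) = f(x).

For F(x) to be correct the identity F'(x) - f(x) = 0 must hold.
Check: d/dx[-x**3/2] = -3*x**2/2 = f(x).

An antiderivative is F(x) = -x**3/2.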